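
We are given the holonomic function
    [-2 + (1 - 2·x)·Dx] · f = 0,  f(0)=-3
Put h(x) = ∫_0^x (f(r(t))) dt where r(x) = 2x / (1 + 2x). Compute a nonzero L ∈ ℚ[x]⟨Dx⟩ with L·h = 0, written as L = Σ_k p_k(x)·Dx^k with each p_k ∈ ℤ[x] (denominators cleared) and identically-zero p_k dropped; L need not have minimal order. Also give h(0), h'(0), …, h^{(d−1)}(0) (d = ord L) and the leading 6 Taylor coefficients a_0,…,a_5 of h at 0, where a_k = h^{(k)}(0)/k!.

L = 4·Dx + (-1 + 4·x^2)·Dx^2  (order 2).
h: a_k = 0, -3, -6, -8, -12, -96/5, …
ICs: h(0) = 0, h′(0) = -3.

f: a_k = -3, -6, -12, -24, -48, -96, …
h₀=f(r): pull back L_f along r ⇒ L₀.
∫: right-multiply L₀ by Dx.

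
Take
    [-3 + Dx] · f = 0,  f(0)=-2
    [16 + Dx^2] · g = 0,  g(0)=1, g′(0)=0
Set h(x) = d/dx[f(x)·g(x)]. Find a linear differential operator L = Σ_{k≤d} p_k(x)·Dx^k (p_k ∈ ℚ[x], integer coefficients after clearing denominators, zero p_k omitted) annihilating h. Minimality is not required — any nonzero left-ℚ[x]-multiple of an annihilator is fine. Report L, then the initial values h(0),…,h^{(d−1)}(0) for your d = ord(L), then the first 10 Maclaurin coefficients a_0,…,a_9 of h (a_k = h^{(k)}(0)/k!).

f: a_k = -2, -6, -9, -9, -27/4, -81/20, -81/40, -243/280, -729/2240, -243/2240, …
g: a_k = 1, 0, -8, 0, 32/3, 0, -256/45, 0, 512/315, 0, …
Product ⇒ symmetric product L₀, ord ≤ 2.
h=h₀': d/dx-closure on L₀ ⇒ L.
L = 25 - 6·Dx + Dx^2  (order 2).
h: a_k = -6, 14, 117, 527/3, 79/4, -11753/60, -25481/120, -164833/2520, 102453/2240, 1379041/25920, …
ICs: h(0) = -6, h′(0) = 14.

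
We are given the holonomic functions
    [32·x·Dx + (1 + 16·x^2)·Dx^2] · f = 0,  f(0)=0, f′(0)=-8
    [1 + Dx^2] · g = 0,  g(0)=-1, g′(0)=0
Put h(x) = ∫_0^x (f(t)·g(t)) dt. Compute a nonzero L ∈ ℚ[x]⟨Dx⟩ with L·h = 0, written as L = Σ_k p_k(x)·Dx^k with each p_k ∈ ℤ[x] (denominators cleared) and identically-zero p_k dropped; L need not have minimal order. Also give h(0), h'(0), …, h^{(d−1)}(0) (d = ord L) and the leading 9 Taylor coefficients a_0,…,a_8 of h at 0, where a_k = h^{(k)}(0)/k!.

L = (1105 + 51776·x^2 + 22016·x^4 + 16384·x^6 + 65536·x^8)·Dx + (2112·x + 35840·x^3 + 49152·x^5 + 262144·x^7)·Dx^2 + (1122 + 52352·x^2 + 27648·x^4 + 32768·x^6 + 131072·x^8)·Dx^3 + (2112·x + 35840·x^3 + 49152·x^5 + 262144·x^7)·Dx^4 + (17 + 576·x^2 + 5632·x^4 + 16384·x^6 + 65536·x^8)·Dx^5  (order 5).
h: a_k = 0, 0, 4, 0, -35/3, 0, 6469/90, 0, -3079271/5040, …
ICs: h(0) = 0, h′(0) = 0, h′′(0) = 8, h′′′(0) = 0, h′′′′(0) = -280.

f: a_k = 0, -8, 0, 128/3, 0, -2048/5, 0, 32768/7, 0, …
g: a_k = -1, 0, 1/2, 0, -1/24, 0, 1/720, 0, -1/40320, …
L₀ := L_f ⊗_s L_g (sym. prod.), ord ≤ 4.
Integrate: L := L₀·Dx.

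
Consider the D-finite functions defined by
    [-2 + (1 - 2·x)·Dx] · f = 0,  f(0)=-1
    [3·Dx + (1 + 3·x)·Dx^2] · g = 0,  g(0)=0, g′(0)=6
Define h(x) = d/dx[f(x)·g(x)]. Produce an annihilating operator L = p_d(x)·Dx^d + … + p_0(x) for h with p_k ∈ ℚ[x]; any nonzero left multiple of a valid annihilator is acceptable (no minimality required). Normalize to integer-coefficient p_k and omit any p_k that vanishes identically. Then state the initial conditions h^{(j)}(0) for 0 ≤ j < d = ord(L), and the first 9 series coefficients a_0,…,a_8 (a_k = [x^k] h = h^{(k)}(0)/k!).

f: a_k = -1, -2, -4, -8, -16, -32, -64, -128, -256, …
g: a_k = 0, 6, -9, 18, -81/2, 486/5, -243, 4374/7, -6561/4, …
f·g: L₀ = L_f ⊗_s L_g, ord ≤ 1·2.
h=h₀': d/dx-closure on L₀ ⇒ L.
L = 24 + 30·x·Dx + (-1 - x + 6·x^2)·Dx^2  (order 2).
h: a_k = -6, -6, -72, -30, -561, 558/5, -20568/5, 130182/35, -2169801/70, …
ICs: h(0) = -6, h′(0) = -6.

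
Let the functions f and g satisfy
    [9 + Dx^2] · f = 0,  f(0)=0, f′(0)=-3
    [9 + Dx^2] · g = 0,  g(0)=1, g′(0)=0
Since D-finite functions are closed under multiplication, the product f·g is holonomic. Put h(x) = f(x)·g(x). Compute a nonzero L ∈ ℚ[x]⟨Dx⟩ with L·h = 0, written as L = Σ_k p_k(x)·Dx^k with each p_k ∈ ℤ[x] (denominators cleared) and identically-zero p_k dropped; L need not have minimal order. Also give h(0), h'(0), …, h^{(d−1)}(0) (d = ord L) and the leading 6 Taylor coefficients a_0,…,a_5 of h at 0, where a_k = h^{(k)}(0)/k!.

L = 36·Dx + Dx^3  (order 3).
h: a_k = 0, -3, 0, 18, 0, -162/5, …
ICs: h(0) = 0, h′(0) = -3, h′′(0) = 0.

f: a_k = 0, -3, 0, 9/2, 0, -81/40, …
g: a_k = 1, 0, -9/2, 0, 27/8, 0, …
Sym-product of L_f,L_g gives L₀ (≤ ord 4).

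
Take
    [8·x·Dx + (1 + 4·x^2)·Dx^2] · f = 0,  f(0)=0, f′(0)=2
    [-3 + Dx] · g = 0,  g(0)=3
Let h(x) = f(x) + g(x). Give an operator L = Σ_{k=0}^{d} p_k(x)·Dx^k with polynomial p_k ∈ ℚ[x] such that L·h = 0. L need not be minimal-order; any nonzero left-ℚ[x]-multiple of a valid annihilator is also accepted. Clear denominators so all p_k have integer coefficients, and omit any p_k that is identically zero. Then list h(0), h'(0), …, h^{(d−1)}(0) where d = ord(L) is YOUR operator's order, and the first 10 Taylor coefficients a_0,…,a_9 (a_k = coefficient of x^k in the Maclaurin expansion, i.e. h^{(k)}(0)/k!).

L = (24 - 72·x - 288·x^2 - 288·x^3)·Dx + (-17 + 24·x^2 - 144·x^4)·Dx^2 + (3 + 8·x + 24·x^2 + 32·x^3 + 48·x^4)·Dx^3  (order 3).
h: a_k = 3, 11, 27/2, 65/6, 81/8, 499/40, 243/80, -9511/560, 2187/4480, 2300321/40320, …
ICs: h(0) = 3, h′(0) = 11, h′′(0) = 27.

f: a_k = 0, 2, 0, -8/3, 0, 32/5, 0, -128/7, 0, 512/9, …
g: a_k = 3, 9, 27/2, 27/2, 81/8, 243/40, 243/80, 729/560, 2187/4480, 729/4480, …
L₀ := lclm(L_f,L_g); ord L₀ ≤ 2+1.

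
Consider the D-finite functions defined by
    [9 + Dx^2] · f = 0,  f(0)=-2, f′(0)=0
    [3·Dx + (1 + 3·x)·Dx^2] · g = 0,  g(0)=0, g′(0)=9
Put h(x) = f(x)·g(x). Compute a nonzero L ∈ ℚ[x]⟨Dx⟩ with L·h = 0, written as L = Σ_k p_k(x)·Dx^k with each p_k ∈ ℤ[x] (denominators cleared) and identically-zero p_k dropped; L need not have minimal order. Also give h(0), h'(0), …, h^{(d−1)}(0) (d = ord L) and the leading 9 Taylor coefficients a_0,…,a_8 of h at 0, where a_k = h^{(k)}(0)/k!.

L = (-81 + 486·x + 4617·x^2 + 11664·x^3 + 8748·x^4) + (36 + 540·x + 1944·x^2 + 1944·x^3)·Dx + (180·x + 1134·x^2 + 2592·x^3 + 1944·x^4)·Dx^2 + (4 + 60·x + 216·x^2 + 216·x^3)·Dx^3 + (1 + 14·x + 69·x^2 + 144·x^3 + 108·x^4)·Dx^4  (order 4).
h: a_k = 0, -18, 27, 27, 0, -2187/20, 2187/8, -203391/280, 80919/40, …
ICs: h(0) = 0, h′(0) = -18, h′′(0) = 54, h′′′(0) = 162.

f: a_k = -2, 0, 9, 0, -27/4, 0, 81/40, 0, -729/2240, …
g: a_k = 0, 9, -27/2, 27, -243/4, 729/5, -729/2, 6561/7, -19683/8, …
f·g: L₀ = L_f ⊗_s L_g, ord ≤ 2·2.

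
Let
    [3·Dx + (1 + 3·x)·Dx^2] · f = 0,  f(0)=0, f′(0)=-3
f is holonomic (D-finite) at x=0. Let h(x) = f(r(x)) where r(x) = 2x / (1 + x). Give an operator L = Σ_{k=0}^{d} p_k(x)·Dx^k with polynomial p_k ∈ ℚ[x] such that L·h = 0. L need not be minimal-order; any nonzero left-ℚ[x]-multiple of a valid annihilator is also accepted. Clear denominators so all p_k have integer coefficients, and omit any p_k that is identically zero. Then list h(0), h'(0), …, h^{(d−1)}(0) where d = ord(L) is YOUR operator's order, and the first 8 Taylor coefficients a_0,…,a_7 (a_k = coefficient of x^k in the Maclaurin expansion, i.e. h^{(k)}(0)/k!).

L = (8 + 14·x)·Dx + (1 + 8·x + 7·x^2)·Dx^2  (order 2).
h: a_k = 0, -6, 24, -114, 600, -16806/5, 19608, -823542/7, …
ICs: h(0) = 0, h′(0) = -6.

f: a_k = 0, -3, 9/2, -9, 81/4, -243/5, 243/2, -2187/7, …
Substitute x→r, Dx→(1/r')Dx; clear ⇒ L₀.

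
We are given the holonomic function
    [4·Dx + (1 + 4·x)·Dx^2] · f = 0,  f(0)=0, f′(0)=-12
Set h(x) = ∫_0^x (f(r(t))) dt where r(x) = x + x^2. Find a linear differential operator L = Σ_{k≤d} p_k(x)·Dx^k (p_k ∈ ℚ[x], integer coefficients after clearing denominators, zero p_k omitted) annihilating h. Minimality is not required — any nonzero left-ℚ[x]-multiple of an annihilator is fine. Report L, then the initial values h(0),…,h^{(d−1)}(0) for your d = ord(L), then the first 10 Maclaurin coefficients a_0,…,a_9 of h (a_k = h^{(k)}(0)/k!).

L = 2·Dx^2 + (1 + 2·x)·Dx^3  (order 3).
h: a_k = 0, 0, -6, 4, -4, 24/5, -32/5, 64/7, -96/7, 64/3, …
ICs: h(0) = 0, h′(0) = 0, h′′(0) = -12.

f: a_k = 0, -12, 24, -64, 192, -3072/5, 2048, -49152/7, 24576, -262144/3, …
h₀=f(r): pull back L_f along r ⇒ L₀.
h=∫h₀ ⇒ L = L₀·Dx.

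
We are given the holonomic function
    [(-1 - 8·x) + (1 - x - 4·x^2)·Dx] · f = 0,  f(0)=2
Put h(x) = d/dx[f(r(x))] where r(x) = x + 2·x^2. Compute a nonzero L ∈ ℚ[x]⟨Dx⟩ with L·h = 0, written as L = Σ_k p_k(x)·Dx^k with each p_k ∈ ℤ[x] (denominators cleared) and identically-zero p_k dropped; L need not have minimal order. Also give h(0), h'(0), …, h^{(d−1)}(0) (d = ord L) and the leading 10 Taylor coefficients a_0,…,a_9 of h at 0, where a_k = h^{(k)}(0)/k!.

L = (14 + 20·x + 120·x^2 + 320·x^3 + 320·x^4) + (-1 - 3·x + 10·x^2 + 40·x^3 + 80·x^4 + 64·x^5)·Dx  (order 1).
h: a_k = 2, 28, 174, 824, 4050, 19188, 85974, 381808, 1669914, 7195820, …
ICs: h(0) = 2.

f: a_k = 2, 2, 10, 18, 58, 130, 362, 882, 2330, 5858, …
Substitute x→r, Dx→(1/r')Dx; clear ⇒ L₀.
h=h₀': d/dx-closure on L₀ ⇒ L.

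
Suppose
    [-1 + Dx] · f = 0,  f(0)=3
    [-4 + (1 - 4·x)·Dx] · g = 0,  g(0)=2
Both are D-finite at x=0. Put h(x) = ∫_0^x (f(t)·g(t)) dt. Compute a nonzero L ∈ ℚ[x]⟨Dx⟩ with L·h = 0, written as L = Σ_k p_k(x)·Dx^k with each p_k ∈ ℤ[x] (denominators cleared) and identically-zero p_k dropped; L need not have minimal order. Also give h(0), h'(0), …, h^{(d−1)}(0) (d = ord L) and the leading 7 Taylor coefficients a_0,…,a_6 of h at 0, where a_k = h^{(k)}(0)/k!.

L = (5 - 4·x)·Dx + (-1 + 4·x)·Dx^2  (order 2).
h: a_k = 0, 6, 15, 41, 493/4, 7889/20, 157781/120, …
ICs: h(0) = 0, h′(0) = 6.

f: a_k = 3, 3, 3/2, 1/2, 1/8, 1/40, 1/240, …
g: a_k = 2, 8, 32, 128, 512, 2048, 8192, …
Product ⇒ symmetric product L₀, ord ≤ 1.
Integrate: L := L₀·Dx.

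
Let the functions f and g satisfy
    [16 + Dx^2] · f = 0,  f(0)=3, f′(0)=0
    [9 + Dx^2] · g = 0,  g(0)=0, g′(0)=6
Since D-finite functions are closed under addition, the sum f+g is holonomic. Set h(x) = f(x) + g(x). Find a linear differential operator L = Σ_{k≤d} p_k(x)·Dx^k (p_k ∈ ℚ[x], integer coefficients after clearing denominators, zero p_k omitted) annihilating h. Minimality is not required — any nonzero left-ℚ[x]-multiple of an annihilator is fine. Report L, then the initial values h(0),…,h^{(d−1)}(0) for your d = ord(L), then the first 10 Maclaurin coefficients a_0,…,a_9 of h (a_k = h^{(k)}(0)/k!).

L = 144 + 25·Dx^2 + Dx^4  (order 4).
h: a_k = 3, 6, -24, -9, 32, 81/20, -256/15, -243/280, 512/105, 243/2240, …
ICs: h(0) = 3, h′(0) = 6, h′′(0) = -48, h′′′(0) = -54.

f: a_k = 3, 0, -24, 0, 32, 0, -256/15, 0, 512/105, 0, …
g: a_k = 0, 6, 0, -9, 0, 81/20, 0, -243/280, 0, 243/2240, …
Sum ⇒ L₀ = lclm(L_f,L_g) in ℚ(x)⟨Dx⟩.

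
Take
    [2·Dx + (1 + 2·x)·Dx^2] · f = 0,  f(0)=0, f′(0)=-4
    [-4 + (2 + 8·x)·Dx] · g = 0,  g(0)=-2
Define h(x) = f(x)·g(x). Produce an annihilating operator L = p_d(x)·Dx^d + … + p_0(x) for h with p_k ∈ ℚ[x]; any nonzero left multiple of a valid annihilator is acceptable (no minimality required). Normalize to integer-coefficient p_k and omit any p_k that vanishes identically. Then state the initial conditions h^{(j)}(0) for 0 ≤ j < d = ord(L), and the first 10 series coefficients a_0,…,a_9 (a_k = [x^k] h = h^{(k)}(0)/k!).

L = (8 + 8·x) + (-2 - 8·x)·Dx + (1 + 10·x + 32·x^2 + 32·x^3)·Dx^2  (order 2).
h: a_k = 0, 8, 8, -64/3, 160/3, -2096/15, 1936/5, -39552/35, 120704/35, -688048/63, …
ICs: h(0) = 0, h′(0) = 8.

f: a_k = 0, -4, 4, -16/3, 8, -64/5, 64/3, -256/7, 64, -1024/9, …
g: a_k = -2, -4, 4, -8, 20, -56, 168, -528, 1716, -5720, …
Product ⇒ symmetric product L₀, ord ≤ 2.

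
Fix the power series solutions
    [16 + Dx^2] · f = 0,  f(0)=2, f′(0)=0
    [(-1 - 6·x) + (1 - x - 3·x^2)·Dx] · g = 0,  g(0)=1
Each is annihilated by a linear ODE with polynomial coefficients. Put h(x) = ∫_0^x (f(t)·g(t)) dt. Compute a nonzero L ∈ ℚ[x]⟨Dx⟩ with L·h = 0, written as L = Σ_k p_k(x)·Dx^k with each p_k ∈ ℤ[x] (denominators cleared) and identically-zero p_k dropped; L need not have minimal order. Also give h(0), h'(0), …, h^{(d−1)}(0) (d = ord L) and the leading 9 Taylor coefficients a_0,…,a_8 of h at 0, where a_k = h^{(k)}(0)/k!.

L = (-10 + 16·x + 48·x^2)·Dx + (2 + 12·x)·Dx^2 + (-1 + x + 3·x^2)·Dx^3  (order 3).
h: a_k = 0, 2, 1, -8/3, -1/2, -14/15, -16/9, -1622/315, -1531/180, …
ICs: h(0) = 0, h′(0) = 2, h′′(0) = 2.

f: a_k = 2, 0, -16, 0, 64/3, 0, -512/45, 0, 1024/315, …
g: a_k = 1, 1, 4, 7, 19, 40, 97, 217, 508, …
Sym-product of L_f,L_g gives L₀ (≤ ord 2).
∫: right-multiply L₀ by Dx.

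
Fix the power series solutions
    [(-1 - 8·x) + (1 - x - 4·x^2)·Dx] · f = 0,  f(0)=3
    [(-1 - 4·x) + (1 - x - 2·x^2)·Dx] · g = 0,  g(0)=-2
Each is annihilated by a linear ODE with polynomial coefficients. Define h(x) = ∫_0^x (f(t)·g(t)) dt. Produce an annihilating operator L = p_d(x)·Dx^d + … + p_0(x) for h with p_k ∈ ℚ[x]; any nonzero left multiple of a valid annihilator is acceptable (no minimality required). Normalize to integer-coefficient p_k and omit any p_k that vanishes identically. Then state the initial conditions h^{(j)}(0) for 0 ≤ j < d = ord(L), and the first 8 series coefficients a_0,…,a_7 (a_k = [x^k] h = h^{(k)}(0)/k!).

f: a_k = 3, 3, 15, 27, 87, 195, 543, 1323, …
g: a_k = -2, -2, -6, -10, -22, -42, -86, -170, …
Product ⇒ symmetric product L₀, ord ≤ 1.
h=∫h₀ ⇒ L = L₀·Dx.
L = (-2 - 10·x + 18·x^2 + 32·x^3)·Dx + (1 - 2·x - 5·x^2 + 6·x^3 + 8·x^4)·Dx^2  (order 2).
h: a_k = 0, -6, -6, -18, -33, -414/5, -178, -426, …
ICs: h(0) = 0, h′(0) = -6.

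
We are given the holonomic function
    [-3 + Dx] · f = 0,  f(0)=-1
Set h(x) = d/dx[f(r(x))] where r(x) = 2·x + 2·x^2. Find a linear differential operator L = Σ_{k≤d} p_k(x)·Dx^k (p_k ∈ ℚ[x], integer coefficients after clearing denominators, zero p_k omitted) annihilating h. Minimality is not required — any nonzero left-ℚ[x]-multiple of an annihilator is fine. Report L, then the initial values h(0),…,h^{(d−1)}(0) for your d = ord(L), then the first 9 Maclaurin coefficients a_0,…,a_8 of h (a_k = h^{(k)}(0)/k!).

L = (8 + 24·x + 24·x^2) + (-1 - 2·x)·Dx  (order 1).
h: a_k = -6, -48, -216, -720, -1944, -22464/5, -45792/5, -589248/35, -198288/7, …
ICs: h(0) = -6.

f: a_k = -1, -3, -9/2, -9/2, -27/8, -81/40, -81/80, -243/560, -729/4480, …
h₀=f(r): pull back L_f along r ⇒ L₀.
h=h₀': d/dx-closure on L₀ ⇒ L.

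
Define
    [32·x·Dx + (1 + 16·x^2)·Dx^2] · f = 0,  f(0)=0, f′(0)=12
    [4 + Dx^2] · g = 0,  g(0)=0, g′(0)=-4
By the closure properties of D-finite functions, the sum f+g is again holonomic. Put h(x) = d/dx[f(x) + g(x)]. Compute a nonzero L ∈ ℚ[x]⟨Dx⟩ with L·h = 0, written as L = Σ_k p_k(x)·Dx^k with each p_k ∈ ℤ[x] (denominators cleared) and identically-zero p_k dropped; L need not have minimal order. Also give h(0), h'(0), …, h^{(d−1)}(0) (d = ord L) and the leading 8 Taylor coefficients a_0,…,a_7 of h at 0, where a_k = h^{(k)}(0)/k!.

L = (-6016·x + 102400·x^3 + 32768·x^5) + (-28 + 1216·x^2 + 27648·x^4 + 16384·x^6)·Dx + (-1504·x + 25600·x^3 + 8192·x^5)·Dx^2 + (-7 + 304·x^2 + 6912·x^4 + 4096·x^6)·Dx^3  (order 3).
h: a_k = 8, 0, -184, 0, 9208/3, 0, -2211824/45, 0, …
ICs: h(0) = 8, h′(0) = 0, h′′(0) = -368.

f: a_k = 0, 12, 0, -64, 0, 3072/5, 0, -49152/7, …
g: a_k = 0, -4, 0, 8/3, 0, -8/15, 0, 16/315, …
f+g: L₀ = lclm(L_f,L_g), ord ≤ 2+2.
Differentiate: ansatz ord ≤ ord L₀ ⇒ L.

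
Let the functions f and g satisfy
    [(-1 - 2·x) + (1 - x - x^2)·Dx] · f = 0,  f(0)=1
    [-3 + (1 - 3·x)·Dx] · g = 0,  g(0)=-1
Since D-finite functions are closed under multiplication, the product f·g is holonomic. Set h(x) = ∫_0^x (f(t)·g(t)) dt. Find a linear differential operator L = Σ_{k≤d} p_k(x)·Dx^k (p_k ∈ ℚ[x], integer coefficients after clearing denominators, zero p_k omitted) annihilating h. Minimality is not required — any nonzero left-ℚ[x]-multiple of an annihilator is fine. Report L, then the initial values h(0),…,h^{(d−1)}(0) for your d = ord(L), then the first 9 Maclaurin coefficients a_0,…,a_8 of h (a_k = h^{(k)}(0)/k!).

L = (-4 + 4·x + 9·x^2)·Dx + (1 - 4·x + 2·x^2 + 3·x^3)·Dx^2  (order 2).
h: a_k = 0, -1, -2, -14/3, -45/4, -28, -214/3, -1297/7, -489, …
ICs: h(0) = 0, h′(0) = -1.

f: a_k = 1, 1, 2, 3, 5, 8, 13, 21, 34, …
g: a_k = -1, -3, -9, -27, -81, -243, -729, -2187, -6561, …
L₀ := L_f ⊗_s L_g (sym. prod.), ord ≤ 1.
Integrate: L := L₀·Dx.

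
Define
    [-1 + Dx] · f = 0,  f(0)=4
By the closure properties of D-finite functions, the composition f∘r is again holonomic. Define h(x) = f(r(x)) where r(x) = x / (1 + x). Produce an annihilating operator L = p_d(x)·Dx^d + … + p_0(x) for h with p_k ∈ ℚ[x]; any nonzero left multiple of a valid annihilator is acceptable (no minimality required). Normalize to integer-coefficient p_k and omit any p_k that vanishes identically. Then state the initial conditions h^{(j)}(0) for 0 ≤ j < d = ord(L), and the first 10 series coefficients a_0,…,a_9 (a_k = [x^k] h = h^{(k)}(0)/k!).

L = -1 + (1 + 2·x + x^2)·Dx  (order 1).
h: a_k = 4, 4, -2, 2/3, 1/6, -19/30, 151/180, -1091/1260, 7841/10080, -56519/90720, …
ICs: h(0) = 4.

f: a_k = 4, 4, 2, 2/3, 1/6, 1/30, 1/180, 1/1260, 1/10080, 1/90720, …
L₀ from L_f via x↦r, Dx↦r'^{-1}Dx.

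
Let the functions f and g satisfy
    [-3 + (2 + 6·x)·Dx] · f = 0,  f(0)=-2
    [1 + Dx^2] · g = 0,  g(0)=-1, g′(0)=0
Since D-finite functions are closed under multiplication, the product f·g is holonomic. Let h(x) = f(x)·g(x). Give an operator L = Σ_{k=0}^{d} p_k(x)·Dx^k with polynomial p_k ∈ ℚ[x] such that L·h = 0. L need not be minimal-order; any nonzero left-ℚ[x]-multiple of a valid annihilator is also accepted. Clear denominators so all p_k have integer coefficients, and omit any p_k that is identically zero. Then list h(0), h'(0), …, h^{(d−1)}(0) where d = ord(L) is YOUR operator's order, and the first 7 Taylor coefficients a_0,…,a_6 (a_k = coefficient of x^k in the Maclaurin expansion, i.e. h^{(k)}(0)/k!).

L = (31 + 24·x + 36·x^2) + (-12 - 36·x)·Dx + (4 + 24·x + 36·x^2)·Dx^2  (order 2).
h: a_k = 2, 3, -13/4, 15/8, -983/192, 1501/128, -618229/23040, …
ICs: h(0) = 2, h′(0) = 3.

f: a_k = -2, -3, 9/4, -27/8, 405/64, -1701/128, 15309/512, …
g: a_k = -1, 0, 1/2, 0, -1/24, 0, 1/720, …
L₀ := L_f ⊗_s L_g (sym. prod.), ord ≤ 2.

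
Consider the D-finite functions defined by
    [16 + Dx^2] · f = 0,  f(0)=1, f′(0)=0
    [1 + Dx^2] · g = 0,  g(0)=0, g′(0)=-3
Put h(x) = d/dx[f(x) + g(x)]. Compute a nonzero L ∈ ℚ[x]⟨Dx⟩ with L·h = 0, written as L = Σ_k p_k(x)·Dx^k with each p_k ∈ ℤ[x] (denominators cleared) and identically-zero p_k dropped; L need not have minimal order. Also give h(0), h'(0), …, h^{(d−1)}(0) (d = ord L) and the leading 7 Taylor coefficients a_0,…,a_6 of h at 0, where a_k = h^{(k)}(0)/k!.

L = 16 + 17·Dx^2 + Dx^4  (order 4).
h: a_k = -3, -16, 3/2, 128/3, -1/8, -512/15, 1/240, …
ICs: h(0) = -3, h′(0) = -16, h′′(0) = 3, h′′′(0) = 256.

f: a_k = 1, 0, -8, 0, 32/3, 0, -256/45, …
g: a_k = 0, -3, 0, 1/2, 0, -1/40, 0, …
Weyl lclm of L_f,L_g ⇒ L₀ (ord ≤ 4).
Differentiate: ansatz ord ≤ ord L₀ ⇒ L.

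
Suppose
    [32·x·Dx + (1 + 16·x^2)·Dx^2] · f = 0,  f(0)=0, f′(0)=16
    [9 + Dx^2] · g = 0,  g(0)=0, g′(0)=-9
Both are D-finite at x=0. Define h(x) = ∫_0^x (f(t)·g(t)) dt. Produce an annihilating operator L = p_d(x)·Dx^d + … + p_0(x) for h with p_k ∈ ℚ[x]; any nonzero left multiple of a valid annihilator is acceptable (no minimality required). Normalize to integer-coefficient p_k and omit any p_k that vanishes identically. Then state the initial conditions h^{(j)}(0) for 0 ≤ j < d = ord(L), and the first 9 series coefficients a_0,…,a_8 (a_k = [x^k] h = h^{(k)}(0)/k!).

L = (16425 + 696384·x^2 + 2778624·x^4 + 11943936·x^6 + 47775744·x^8)·Dx + (23616·x + 543744·x^3 + 3981312·x^5 + 21233664·x^7)·Dx^2 + (2050 + 87168·x^2 + 470016·x^4 + 2654208·x^6 + 10616832·x^8)·Dx^3 + (2624·x + 60416·x^3 + 442368·x^5 + 2359296·x^7)·Dx^4 + (25 + 1088·x^2 + 17920·x^4 + 147456·x^6 + 589824·x^8)·Dx^5  (order 5).
h: a_k = 0, 0, 0, -48, 0, 984/5, 0, -8622/7, 0, …
ICs: h(0) = 0, h′(0) = 0, h′′(0) = 0, h′′′(0) = -288, h′′′′(0) = 0.

f: a_k = 0, 16, 0, -256/3, 0, 4096/5, 0, -65536/7, 0, …
g: a_k = 0, -9, 0, 27/2, 0, -243/40, 0, 729/560, 0, …
h₀=f·g: eliminate ⇒ L₀, order ≤ 2·2.
h=∫₀ˣh₀: take L = L₀·Dx.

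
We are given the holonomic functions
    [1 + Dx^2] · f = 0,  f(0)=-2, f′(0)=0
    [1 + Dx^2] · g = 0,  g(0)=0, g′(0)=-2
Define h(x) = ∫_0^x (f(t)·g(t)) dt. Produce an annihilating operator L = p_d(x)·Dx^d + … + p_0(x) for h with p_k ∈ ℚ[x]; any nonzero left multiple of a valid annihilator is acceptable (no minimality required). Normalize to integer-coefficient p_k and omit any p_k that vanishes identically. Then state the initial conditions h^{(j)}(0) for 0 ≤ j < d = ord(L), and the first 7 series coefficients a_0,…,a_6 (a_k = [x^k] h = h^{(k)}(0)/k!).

L = 4·Dx^2 + Dx^4  (order 4).
h: a_k = 0, 0, 2, 0, -2/3, 0, 4/45, …
ICs: h(0) = 0, h′(0) = 0, h′′(0) = 4, h′′′(0) = 0.

f: a_k = -2, 0, 1, 0, -1/12, 0, 1/360, …
g: a_k = 0, -2, 0, 1/3, 0, -1/60, 0, …
f·g: L₀ = L_f ⊗_s L_g, ord ≤ 2·2.
h=∫h₀ ⇒ L = L₀·Dx.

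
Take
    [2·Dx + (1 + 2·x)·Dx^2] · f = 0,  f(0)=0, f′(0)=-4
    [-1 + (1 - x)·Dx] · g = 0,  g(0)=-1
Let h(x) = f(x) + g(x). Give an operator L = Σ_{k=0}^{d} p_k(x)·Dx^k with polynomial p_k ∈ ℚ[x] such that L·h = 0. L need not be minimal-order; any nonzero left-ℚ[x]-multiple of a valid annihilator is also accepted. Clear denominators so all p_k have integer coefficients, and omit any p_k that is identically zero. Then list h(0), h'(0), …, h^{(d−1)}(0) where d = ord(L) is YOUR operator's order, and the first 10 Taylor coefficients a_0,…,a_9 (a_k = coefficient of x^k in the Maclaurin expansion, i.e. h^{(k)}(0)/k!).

L = (-14 - 4·x)·Dx + (1 - 20·x - 8·x^2)·Dx^2 + (2 + 3·x - 3·x^2 - 2·x^3)·Dx^3  (order 3).
h: a_k = -1, -5, 3, -19/3, 7, -69/5, 61/3, -263/7, 63, -1033/9, …
ICs: h(0) = -1, h′(0) = -5, h′′(0) = 6.

f: a_k = 0, -4, 4, -16/3, 8, -64/5, 64/3, -256/7, 64, -1024/9, …
g: a_k = -1, -1, -1, -1, -1, -1, -1, -1, -1, -1, …
Sum ⇒ L₀ = lclm(L_f,L_g) in ℚ(x)⟨Dx⟩.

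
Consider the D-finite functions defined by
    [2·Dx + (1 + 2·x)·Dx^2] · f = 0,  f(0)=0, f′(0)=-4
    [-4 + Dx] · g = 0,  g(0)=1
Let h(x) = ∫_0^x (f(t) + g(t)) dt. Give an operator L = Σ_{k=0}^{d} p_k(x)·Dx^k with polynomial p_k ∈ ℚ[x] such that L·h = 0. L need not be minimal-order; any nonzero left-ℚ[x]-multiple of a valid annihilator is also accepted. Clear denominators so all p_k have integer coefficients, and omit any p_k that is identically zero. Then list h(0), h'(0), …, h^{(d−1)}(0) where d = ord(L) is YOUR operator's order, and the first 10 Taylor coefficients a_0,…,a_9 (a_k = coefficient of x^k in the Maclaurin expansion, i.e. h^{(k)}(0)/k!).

L = (-32 - 32·x)·Dx^2 + (-4 - 32·x - 32·x^2)·Dx^3 + (3 + 10·x + 8·x^2)·Dx^4  (order 4).
h: a_k = 0, 1, 0, 4, 4/3, 56/15, -32/45, 1216/315, -1312/315, 20672/2835, …
ICs: h(0) = 0, h′(0) = 1, h′′(0) = 0, h′′′(0) = 24.

f: a_k = 0, -4, 4, -16/3, 8, -64/5, 64/3, -256/7, 64, -1024/9, …
g: a_k = 1, 4, 8, 32/3, 32/3, 128/15, 256/45, 1024/315, 512/315, 2048/2835, …
f+g: L₀ = lclm(L_f,L_g), ord ≤ 2+1.
h=∫₀ˣh₀: take L = L₀·Dx.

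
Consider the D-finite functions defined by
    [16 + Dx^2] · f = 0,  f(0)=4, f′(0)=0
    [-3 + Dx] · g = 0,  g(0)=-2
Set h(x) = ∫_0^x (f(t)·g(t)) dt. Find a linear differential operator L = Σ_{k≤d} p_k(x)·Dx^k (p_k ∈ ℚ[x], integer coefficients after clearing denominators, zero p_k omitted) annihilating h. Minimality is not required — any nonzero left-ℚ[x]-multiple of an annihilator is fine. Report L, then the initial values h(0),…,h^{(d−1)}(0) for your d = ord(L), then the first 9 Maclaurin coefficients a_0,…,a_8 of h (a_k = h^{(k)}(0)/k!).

f: a_k = 4, 0, -32, 0, 128/3, 0, -1024/45, 0, 2048/315, …
g: a_k = -2, -6, -9, -9, -27/4, -81/20, -81/40, -243/280, -729/2240, …
Product ⇒ symmetric product L₀, ord ≤ 2.
∫: right-multiply L₀ by Dx.
L = 25·Dx - 6·Dx^2 + Dx^3  (order 3).
h: a_k = 0, -8, -12, 28/3, 39, 527/15, 79/30, -1679/90, -25481/1680, …
ICs: h(0) = 0, h′(0) = -8, h′′(0) = -24.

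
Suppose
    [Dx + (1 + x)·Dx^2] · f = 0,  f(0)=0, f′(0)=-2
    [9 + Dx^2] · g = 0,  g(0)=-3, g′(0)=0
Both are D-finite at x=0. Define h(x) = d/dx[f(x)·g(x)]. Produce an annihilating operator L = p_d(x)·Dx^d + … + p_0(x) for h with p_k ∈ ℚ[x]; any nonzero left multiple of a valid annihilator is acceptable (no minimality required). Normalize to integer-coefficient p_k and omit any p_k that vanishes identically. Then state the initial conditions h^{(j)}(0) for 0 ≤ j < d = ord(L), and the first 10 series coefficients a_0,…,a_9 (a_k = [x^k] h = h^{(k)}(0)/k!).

L = (13743 + 107892·x + 319302·x^2 + 475308·x^3 + 381267·x^4 + 157464·x^5 + 26244·x^6) + (4104 + 24192·x + 53460·x^2 + 56700·x^3 + 29160·x^4 + 5832·x^5)·Dx + (4020 + 27828·x + 76770·x^2 + 109512·x^3 + 85698·x^4 + 34992·x^5 + 5832·x^6)·Dx^2 + (456 + 2688·x + 5940·x^2 + 6300·x^3 + 3240·x^4 + 648·x^5)·Dx^3 + (277 + 1760·x + 4588·x^2 + 6300·x^3 + 4815·x^4 + 1944·x^5 + 324·x^6)·Dx^4  (order 4).
h: a_k = 6, -6, -75, 48, 249/4, -105/4, -1083/40, 69/5, -3813/2240, 1929/448, …
ICs: h(0) = 6, h′(0) = -6, h′′(0) = -150, h′′′(0) = 288.

f: a_k = 0, -2, 1, -2/3, 1/2, -2/5, 1/3, -2/7, 1/4, -2/9, …
g: a_k = -3, 0, 27/2, 0, -81/8, 0, 243/80, 0, -2187/4480, 0, …
L₀ := L_f ⊗_s L_g (sym. prod.), ord ≤ 4.
h=h₀': d/dx-closure on L₀ ⇒ L.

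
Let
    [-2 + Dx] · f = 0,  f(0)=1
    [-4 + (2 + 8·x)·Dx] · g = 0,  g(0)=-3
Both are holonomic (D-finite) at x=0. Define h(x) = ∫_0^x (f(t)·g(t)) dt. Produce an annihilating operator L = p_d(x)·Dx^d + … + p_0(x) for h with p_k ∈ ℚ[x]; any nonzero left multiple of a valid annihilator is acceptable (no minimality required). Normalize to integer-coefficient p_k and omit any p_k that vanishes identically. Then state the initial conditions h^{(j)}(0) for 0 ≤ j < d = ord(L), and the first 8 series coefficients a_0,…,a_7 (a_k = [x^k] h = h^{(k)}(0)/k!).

L = (-4 - 8·x)·Dx + (1 + 4·x)·Dx^2  (order 2).
h: a_k = 0, -3, -6, -4, -4, 8/5, -112/15, 1952/105, …
ICs: h(0) = 0, h′(0) = -3.

f: a_k = 1, 2, 2, 4/3, 2/3, 4/15, 4/45, 8/315, …
g: a_k = -3, -6, 6, -12, 30, -84, 252, -792, …
L₀ := L_f ⊗_s L_g (sym. prod.), ord ≤ 1.
h=∫₀ˣh₀: take L = L₀·Dx.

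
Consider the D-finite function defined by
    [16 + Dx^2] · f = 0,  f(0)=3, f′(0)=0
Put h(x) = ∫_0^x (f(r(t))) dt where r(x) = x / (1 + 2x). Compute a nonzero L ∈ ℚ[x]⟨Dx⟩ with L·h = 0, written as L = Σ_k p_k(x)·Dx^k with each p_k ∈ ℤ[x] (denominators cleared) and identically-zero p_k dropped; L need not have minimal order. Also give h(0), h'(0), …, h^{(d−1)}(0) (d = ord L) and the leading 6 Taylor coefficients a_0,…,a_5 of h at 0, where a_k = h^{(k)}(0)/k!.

f: a_k = 3, 0, -24, 0, 32, 0, …
h₀=f(r): pull back L_f along r ⇒ L₀.
h=∫h₀ ⇒ L = L₀·Dx.
L = 16·Dx + (4 + 24·x + 48·x^2 + 32·x^3)·Dx^2 + (1 + 8·x + 24·x^2 + 32·x^3 + 16·x^4)·Dx^3  (order 3).
h: a_k = 0, 3, 0, -8, 24, -256/5, …
ICs: h(0) = 0, h′(0) = 3, h′′(0) = 0.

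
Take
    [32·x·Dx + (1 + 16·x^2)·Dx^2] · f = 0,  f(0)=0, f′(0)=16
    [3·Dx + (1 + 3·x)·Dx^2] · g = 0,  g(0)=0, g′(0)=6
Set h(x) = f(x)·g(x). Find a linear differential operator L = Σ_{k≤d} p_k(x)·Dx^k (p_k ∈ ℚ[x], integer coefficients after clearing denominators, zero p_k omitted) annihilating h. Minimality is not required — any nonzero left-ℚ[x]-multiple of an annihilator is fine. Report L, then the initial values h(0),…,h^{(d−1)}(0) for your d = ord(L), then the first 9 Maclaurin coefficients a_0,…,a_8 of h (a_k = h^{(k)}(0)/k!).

L = (15744 + 89280·x + 811008·x^2 + 5299200·x^3 + 13271040·x^4 + 17252352·x^5 + 21233664·x^7)·Dx + (4258 + 91200·x + 775488·x^2 + 4635648·x^3 + 18247680·x^4 + 41140224·x^5 + 46448640·x^6 + 21233664·x^7 + 74317824·x^8)·Dx^2 + (492 + 12548·x + 131328·x^2 + 747968·x^3 + 3219456·x^4 + 10146816·x^5 + 21233664·x^6 + 24920064·x^7 + 21233664·x^8 + 42467328·x^9)·Dx^3 + (73 + 822·x + 6161·x^2 + 34944·x^3 + 151168·x^4 + 500736·x^5 + 1322496·x^6 + 2654208·x^7 + 3244032·x^8 + 3538944·x^9 + 5308416·x^10)·Dx^4  (order 4).
h: a_k = 0, 0, 96, -144, -224, 120, 24672/5, -39024/5, -198624/5, …
ICs: h(0) = 0, h′(0) = 0, h′′(0) = 192, h′′′(0) = -864.

f: a_k = 0, 16, 0, -256/3, 0, 4096/5, 0, -65536/7, 0, …
g: a_k = 0, 6, -9, 18, -81/2, 486/5, -243, 4374/7, -6561/4, …
Sym-product of L_f,L_g gives L₀ (≤ ord 4).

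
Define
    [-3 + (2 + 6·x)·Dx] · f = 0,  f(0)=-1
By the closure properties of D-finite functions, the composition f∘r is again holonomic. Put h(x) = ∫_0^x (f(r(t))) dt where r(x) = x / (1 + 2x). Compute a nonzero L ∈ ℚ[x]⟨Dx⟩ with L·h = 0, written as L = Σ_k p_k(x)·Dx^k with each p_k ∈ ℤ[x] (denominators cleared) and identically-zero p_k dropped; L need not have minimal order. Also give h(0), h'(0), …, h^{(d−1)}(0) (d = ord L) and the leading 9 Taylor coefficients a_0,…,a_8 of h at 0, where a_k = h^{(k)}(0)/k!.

f: a_k = -1, -3/2, 9/8, -27/16, 405/128, -1701/256, 15309/1024, -72171/2048, 2814669/32768, …
L₀ from L_f via x↦r, Dx↦r'^{-1}Dx.
h=∫h₀ ⇒ L = L₀·Dx.
L = -3·Dx + (2 + 14·x + 20·x^2)·Dx^2  (order 2).
h: a_k = 0, -1, -3/4, 11/8, -195/64, 993/128, -11303/512, 492501/7168, -3761283/16384, …
ICs: h(0) = 0, h′(0) = -1.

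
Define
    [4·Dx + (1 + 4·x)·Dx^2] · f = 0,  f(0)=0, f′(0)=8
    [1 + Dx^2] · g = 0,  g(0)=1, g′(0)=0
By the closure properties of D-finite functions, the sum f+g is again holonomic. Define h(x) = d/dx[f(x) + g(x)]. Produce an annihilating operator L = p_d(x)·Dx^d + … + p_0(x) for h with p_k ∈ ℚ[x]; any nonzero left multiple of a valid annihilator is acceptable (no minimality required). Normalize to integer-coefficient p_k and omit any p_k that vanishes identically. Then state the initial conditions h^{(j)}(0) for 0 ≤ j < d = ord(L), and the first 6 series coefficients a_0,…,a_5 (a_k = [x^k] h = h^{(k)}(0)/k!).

L = (388 + 32·x + 64·x^2) + (33 + 140·x + 48·x^2 + 64·x^3)·Dx + (388 + 32·x + 64·x^2)·Dx^2 + (33 + 140·x + 48·x^2 + 64·x^3)·Dx^3  (order 3).
h: a_k = 8, -33, 128, -3071/6, 2048, -983041/120, …
ICs: h(0) = 8, h′(0) = -33, h′′(0) = 256.

f: a_k = 0, 8, -16, 128/3, -128, 2048/5, …
g: a_k = 1, 0, -1/2, 0, 1/24, 0, …
Sum ⇒ L₀ = lclm(L_f,L_g) in ℚ(x)⟨Dx⟩.
Derive L from L₀ (diff closure).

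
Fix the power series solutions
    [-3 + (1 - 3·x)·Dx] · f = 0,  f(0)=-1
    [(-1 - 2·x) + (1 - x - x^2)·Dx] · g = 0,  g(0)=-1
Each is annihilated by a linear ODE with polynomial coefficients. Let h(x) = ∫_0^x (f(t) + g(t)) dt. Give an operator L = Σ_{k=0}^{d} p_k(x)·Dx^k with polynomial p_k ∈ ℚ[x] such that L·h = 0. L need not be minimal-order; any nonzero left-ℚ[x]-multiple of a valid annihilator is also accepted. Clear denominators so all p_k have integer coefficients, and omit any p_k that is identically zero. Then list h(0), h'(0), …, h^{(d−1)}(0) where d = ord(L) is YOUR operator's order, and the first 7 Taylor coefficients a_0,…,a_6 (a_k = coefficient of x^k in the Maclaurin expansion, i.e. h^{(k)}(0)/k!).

f: a_k = -1, -3, -9, -27, -81, -243, -729, …
g: a_k = -1, -1, -2, -3, -5, -8, -13, …
L₀ := lclm(L_f,L_g); ord L₀ ≤ 1+1.
Integrate: L := L₀·Dx.
L = (-6 - 36·x + 18·x^2 - 18·x^3)·Dx + (14 - 18·x - 24·x^2 + 18·x^3 - 36·x^4)·Dx^2 + (-2 + 10·x - 15·x^2 + 10·x^3 - 9·x^5)·Dx^3  (order 3).
h: a_k = 0, -2, -2, -11/3, -15/2, -86/5, -251/6, …
ICs: h(0) = 0, h′(0) = -2, h′′(0) = -4.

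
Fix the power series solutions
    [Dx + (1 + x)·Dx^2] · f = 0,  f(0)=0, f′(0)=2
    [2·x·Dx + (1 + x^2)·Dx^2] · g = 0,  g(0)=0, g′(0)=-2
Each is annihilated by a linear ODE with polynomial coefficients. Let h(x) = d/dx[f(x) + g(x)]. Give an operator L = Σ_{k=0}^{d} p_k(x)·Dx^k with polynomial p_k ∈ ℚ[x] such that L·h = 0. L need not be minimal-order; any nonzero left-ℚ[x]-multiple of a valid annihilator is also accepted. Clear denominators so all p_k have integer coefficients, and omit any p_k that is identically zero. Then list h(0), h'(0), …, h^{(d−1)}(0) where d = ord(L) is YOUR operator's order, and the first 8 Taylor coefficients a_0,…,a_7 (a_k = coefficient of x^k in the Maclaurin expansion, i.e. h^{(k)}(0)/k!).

L = (-2 - 6·x + 6·x^2 + 2·x^3) + (-4 - 4·x + 12·x^3 + 4·x^4)·Dx + (-1 + x + 2·x^2 + 2·x^3 + 3·x^4 + x^5)·Dx^2  (order 2).
h: a_k = 0, -2, 4, -2, 0, -2, 4, -2, …
ICs: h(0) = 0, h′(0) = -2.

f: a_k = 0, 2, -1, 2/3, -1/2, 2/5, -1/3, 2/7, …
g: a_k = 0, -2, 0, 2/3, 0, -2/5, 0, 2/7, …
h₀=f+g: left-lcm gives L₀, ord ≤ 4.
Differentiate: ansatz ord ≤ ord L₀ ⇒ L.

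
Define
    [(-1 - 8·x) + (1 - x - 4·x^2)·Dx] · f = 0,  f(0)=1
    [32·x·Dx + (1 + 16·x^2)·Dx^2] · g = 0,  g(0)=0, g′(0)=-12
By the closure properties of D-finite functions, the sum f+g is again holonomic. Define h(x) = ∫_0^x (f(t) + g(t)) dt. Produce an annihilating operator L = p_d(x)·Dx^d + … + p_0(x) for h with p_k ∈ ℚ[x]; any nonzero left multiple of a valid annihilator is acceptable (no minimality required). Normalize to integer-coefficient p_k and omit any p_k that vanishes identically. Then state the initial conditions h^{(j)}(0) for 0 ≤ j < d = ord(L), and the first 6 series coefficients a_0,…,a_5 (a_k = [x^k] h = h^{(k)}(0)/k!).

L = (-160 + 640·x + 14848·x^2 + 36864·x^3 + 178176·x^4 + 98304·x^6)·Dx^2 + (43 + 336·x + 16·x^2 + 3072·x^3 + 35072·x^4 + 124928·x^5 + 12288·x^6 + 98304·x^7)·Dx^3 + (-5 - 23·x - 272·x^2 - 16·x^3 - 2368·x^4 + 5888·x^5 + 12288·x^6 + 4096·x^7 + 16384·x^8)·Dx^4  (order 4).
h: a_k = 0, 1, -11/2, 5/3, 73/4, 29/5, …
ICs: h(0) = 0, h′(0) = 1, h′′(0) = -11, h′′′(0) = 10.

f: a_k = 1, 1, 5, 9, 29, 65, …
g: a_k = 0, -12, 0, 64, 0, -3072/5, …
L₀ := lclm(L_f,L_g); ord L₀ ≤ 1+2.
∫: right-multiply L₀ by Dx.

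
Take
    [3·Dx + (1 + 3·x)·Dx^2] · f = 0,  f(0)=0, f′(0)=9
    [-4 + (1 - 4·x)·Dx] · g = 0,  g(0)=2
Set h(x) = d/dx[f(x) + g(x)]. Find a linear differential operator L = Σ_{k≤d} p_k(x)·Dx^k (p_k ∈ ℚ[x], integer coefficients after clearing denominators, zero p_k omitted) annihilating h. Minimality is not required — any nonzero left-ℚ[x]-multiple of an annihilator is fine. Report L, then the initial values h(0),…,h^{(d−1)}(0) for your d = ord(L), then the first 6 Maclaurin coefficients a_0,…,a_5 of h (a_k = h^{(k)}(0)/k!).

f: a_k = 0, 9, -27/2, 27, -243/4, 729/5, …
g: a_k = 2, 8, 32, 128, 512, 2048, …
f+g: L₀ = lclm(L_f,L_g), ord ≤ 2+1.
Differentiate: ansatz ord ≤ ord L₀ ⇒ L.
L = (-432 - 288·x) + (-78 - 720·x - 576·x^2)·Dx + (11 + x - 144·x^2 - 144·x^3)·Dx^2  (order 2).
h: a_k = 17, 37, 465, 1805, 10969, 46965, …
ICs: h(0) = 17, h′(0) = 37.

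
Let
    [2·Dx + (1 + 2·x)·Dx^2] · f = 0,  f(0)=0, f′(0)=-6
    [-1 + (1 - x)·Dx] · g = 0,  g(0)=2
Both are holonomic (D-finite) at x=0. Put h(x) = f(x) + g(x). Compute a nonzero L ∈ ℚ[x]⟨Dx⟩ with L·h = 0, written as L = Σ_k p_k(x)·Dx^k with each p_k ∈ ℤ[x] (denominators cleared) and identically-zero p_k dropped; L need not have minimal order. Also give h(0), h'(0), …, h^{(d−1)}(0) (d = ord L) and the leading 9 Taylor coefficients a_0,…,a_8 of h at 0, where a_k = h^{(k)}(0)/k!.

L = (-14 - 4·x)·Dx + (1 - 20·x - 8·x^2)·Dx^2 + (2 + 3·x - 3·x^2 - 2·x^3)·Dx^3  (order 3).
h: a_k = 2, -4, 8, -6, 14, -86/5, 34, -370/7, 98, …
ICs: h(0) = 2, h′(0) = -4, h′′(0) = 16.

f: a_k = 0, -6, 6, -8, 12, -96/5, 32, -384/7, 96, …
g: a_k = 2, 2, 2, 2, 2, 2, 2, 2, 2, …
h₀=f+g: left-lcm gives L₀, ord ≤ 3.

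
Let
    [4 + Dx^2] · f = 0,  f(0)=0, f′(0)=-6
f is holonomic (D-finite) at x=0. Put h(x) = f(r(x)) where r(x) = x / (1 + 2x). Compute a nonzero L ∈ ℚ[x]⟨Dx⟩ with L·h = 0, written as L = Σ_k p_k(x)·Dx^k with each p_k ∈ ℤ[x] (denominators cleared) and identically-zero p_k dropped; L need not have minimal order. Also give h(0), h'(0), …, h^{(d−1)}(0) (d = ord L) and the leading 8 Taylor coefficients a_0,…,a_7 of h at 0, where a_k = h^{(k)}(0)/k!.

L = 4 + (4 + 24·x + 48·x^2 + 32·x^3)·Dx + (1 + 8·x + 24·x^2 + 32·x^3 + 16·x^4)·Dx^2  (order 2).
h: a_k = 0, -6, 12, -20, 24, -4/5, -120, 55448/105, …
ICs: h(0) = 0, h′(0) = -6.

f: a_k = 0, -6, 0, 4, 0, -4/5, 0, 8/105, …
f∘r: x↦r, Dx↦Dx/r' in L_f ⇒ L₀.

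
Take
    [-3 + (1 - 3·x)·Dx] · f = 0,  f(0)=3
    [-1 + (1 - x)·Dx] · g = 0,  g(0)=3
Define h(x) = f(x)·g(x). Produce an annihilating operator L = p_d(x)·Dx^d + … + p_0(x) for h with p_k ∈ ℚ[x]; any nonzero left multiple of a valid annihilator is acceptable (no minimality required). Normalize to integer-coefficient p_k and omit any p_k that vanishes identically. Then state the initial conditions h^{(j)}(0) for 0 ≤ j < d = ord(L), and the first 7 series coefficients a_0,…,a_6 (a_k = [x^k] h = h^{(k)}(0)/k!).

f: a_k = 3, 9, 27, 81, 243, 729, 2187, …
g: a_k = 3, 3, 3, 3, 3, 3, 3, …
f·g: L₀ = L_f ⊗_s L_g, ord ≤ 1·1.
L = (-4 + 6·x) + (1 - 4·x + 3·x^2)·Dx  (order 1).
h: a_k = 9, 36, 117, 360, 1089, 3276, 9837, …
ICs: h(0) = 9.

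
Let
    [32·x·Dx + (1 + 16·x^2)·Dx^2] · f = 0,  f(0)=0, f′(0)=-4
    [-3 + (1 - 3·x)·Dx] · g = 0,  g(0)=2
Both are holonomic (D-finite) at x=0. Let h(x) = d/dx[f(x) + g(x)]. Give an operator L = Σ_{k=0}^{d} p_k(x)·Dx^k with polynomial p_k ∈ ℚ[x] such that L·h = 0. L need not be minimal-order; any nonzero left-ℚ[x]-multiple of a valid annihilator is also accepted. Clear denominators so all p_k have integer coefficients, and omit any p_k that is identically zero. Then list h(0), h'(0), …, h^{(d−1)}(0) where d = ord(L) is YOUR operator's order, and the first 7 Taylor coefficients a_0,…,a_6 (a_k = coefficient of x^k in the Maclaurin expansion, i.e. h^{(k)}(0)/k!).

L = (96 - 1152·x - 4608·x^2) + (-43 + 96·x - 240·x^2 - 4608·x^3)·Dx + (3 + 7·x + 112·x^3 - 768·x^4)·Dx^2  (order 2).
h: a_k = 2, 36, 226, 648, 1406, 8748, 47002, …
ICs: h(0) = 2, h′(0) = 36.

f: a_k = 0, -4, 0, 64/3, 0, -1024/5, 0, …
g: a_k = 2, 6, 18, 54, 162, 486, 1458, …
Weyl lclm of L_f,L_g ⇒ L₀ (ord ≤ 3).
h₀' ⇒ L via d/dx closure of L₀.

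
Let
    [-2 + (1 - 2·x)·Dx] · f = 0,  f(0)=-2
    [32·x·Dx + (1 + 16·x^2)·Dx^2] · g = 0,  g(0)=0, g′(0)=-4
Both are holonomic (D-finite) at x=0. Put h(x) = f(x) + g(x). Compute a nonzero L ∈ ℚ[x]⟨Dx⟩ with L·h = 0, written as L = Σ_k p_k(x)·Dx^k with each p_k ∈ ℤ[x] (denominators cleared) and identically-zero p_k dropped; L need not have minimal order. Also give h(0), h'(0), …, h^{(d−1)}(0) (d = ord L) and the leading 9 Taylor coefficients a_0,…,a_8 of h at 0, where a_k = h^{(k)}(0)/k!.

f: a_k = -2, -4, -8, -16, -32, -64, -128, -256, -512, …
g: a_k = 0, -4, 0, 64/3, 0, -1024/5, 0, 16384/7, 0, …
L₀ := lclm(L_f,L_g); ord L₀ ≤ 1+2.
L = (-32 + 256·x + 1536·x^2)·Dx + (14 - 32·x - 160·x^2 + 1536·x^3)·Dx^2 + (-1 - 6·x - 96·x^3 + 256·x^4)·Dx^3  (order 3).
h: a_k = -2, -8, -8, 16/3, -32, -1344/5, -128, 14592/7, -512, …
ICs: h(0) = -2, h′(0) = -8, h′′(0) = -16.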